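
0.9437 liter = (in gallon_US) 0.2493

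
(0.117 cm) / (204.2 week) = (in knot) 1.842e-11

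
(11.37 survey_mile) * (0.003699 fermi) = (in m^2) 6.769e-14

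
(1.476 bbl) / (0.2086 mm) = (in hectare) 0.1125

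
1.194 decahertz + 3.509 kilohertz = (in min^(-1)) 2.113e+05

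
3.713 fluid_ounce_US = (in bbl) 0.0006907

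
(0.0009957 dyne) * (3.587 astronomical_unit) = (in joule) 5343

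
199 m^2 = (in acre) 0.04917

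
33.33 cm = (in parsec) 1.08e-17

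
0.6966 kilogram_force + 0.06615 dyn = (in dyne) 6.831e+05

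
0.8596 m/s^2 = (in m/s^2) 0.8596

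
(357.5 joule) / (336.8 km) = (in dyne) 106.1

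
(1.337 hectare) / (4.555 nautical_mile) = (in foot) 5.2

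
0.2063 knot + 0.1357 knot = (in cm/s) 17.59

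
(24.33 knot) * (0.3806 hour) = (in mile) 10.66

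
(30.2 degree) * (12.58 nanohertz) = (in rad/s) 6.631e-09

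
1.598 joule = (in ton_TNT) 3.819e-10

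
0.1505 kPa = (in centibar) 0.1505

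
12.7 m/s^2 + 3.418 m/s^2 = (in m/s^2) 16.12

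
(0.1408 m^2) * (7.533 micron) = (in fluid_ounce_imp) 0.03733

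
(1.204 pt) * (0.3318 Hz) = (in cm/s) 0.01409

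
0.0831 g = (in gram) 0.0831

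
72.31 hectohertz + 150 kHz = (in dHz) 1.572e+06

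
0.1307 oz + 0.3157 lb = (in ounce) 5.182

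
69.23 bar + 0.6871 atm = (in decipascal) 6.993e+07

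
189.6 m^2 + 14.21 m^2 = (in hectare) 0.02038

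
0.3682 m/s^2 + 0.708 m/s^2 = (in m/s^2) 1.076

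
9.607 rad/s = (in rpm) 91.74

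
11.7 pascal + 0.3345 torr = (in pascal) 56.3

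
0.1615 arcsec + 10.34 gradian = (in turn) 0.02585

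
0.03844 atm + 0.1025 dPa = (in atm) 0.03844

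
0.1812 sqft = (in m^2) 0.01683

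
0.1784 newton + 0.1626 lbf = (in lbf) 0.2027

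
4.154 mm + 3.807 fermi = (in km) 4.154e-06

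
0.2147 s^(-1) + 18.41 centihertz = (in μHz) 3.988e+05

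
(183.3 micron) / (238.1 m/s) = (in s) 7.698e-07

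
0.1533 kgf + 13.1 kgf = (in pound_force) 29.22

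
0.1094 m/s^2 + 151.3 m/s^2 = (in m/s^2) 151.4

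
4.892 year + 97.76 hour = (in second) 1.546e+08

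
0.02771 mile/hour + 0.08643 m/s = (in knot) 0.1921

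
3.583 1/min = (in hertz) 0.05972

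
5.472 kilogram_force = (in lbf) 12.06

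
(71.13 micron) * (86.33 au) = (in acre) 2.27e+05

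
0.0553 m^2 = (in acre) 1.366e-05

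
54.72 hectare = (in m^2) 5.472e+05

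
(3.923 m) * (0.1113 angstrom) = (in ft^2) 4.7e-10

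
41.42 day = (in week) 5.917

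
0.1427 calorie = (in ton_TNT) 1.427e-10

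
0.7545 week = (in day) 5.281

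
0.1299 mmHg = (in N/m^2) 17.32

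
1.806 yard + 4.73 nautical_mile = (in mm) 8.762e+06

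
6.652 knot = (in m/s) 3.422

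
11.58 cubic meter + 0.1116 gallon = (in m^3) 11.58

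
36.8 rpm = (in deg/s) 220.8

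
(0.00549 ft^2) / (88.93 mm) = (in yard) 0.006272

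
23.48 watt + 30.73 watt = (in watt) 54.21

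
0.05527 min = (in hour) 0.0009212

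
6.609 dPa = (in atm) 6.523e-06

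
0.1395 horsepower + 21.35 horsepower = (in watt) 1.602e+04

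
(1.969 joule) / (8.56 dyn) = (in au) 1.538e-07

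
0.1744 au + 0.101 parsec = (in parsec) 0.101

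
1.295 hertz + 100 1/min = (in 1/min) 177.7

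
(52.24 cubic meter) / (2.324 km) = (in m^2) 0.02248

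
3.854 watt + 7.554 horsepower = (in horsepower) 7.559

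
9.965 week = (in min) 1.004e+05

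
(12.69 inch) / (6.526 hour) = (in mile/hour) 3.069e-05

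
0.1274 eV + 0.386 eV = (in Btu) 7.796e-23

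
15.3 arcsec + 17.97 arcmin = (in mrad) 5.301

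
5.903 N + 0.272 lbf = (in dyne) 7.113e+05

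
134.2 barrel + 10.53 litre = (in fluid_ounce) 7.218e+05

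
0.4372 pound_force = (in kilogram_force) 0.1983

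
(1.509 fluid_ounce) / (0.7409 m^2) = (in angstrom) 6.023e+05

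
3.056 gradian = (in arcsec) 9901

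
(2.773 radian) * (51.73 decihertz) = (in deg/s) 821.9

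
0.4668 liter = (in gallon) 0.1233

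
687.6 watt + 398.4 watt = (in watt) 1086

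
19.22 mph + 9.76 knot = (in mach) 0.03998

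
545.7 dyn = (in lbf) 0.001227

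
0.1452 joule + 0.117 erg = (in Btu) 0.0001376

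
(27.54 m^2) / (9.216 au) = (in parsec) 6.474e-28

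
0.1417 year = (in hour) 1241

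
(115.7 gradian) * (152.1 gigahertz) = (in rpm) 2.64e+12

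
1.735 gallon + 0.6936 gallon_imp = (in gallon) 2.568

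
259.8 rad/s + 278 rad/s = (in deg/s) 3.081e+04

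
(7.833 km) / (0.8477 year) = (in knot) 0.0005696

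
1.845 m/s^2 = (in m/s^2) 1.845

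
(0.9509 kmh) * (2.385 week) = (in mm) 3.81e+08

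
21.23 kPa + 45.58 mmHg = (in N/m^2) 2.731e+04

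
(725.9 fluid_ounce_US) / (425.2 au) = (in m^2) 3.375e-16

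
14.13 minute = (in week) 0.001402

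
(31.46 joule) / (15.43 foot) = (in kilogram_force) 0.6821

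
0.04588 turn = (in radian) 0.2883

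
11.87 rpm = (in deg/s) 71.22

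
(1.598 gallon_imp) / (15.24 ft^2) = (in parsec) 1.663e-19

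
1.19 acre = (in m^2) 4816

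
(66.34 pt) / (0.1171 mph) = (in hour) 0.0001242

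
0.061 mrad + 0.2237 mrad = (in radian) 0.0002847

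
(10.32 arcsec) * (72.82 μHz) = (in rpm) 3.479e-08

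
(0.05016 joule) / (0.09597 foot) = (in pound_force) 0.3855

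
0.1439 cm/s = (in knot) 0.002797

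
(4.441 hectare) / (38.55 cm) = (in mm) 1.152e+08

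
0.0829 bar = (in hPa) 82.9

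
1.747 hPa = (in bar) 0.001747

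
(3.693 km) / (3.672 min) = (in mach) 0.04923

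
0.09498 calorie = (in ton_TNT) 9.498e-11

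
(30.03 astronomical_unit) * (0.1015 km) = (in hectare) 4.56e+10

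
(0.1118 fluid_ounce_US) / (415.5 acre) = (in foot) 6.451e-12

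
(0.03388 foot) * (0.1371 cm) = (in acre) 3.498e-09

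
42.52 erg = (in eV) 2.654e+13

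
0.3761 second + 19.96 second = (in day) 0.0002354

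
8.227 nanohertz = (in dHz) 8.227e-08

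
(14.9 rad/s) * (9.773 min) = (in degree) 5.006e+05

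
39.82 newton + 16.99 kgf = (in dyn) 2.064e+07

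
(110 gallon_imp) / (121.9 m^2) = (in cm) 0.4102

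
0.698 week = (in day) 4.886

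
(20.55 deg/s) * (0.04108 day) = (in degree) 7.294e+04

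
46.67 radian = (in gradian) 2971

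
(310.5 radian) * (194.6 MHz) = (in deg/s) 3.462e+12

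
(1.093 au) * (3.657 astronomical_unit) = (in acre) 2.21e+19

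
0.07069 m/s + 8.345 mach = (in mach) 8.345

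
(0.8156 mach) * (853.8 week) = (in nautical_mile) 7.743e+07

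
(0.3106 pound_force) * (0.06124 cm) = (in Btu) 8.02e-07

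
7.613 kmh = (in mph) 4.73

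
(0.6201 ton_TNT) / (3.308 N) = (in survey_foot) 2.573e+09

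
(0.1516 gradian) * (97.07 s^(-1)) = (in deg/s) 13.24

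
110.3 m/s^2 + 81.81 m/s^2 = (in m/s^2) 192.1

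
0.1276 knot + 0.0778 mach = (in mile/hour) 59.41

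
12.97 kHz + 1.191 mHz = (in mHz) 1.297e+07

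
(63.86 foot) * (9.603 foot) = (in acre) 0.01408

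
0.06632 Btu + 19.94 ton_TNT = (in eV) 5.207e+29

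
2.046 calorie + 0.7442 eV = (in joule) 8.56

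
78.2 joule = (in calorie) 18.69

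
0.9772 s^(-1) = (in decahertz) 0.09772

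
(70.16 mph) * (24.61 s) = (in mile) 0.4796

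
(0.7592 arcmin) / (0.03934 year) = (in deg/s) 1.02e-08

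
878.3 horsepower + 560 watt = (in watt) 6.555e+05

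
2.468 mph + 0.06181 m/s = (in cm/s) 116.5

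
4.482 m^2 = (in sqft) 48.24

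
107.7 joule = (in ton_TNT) 2.574e-08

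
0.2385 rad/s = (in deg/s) 13.67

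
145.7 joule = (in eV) 9.094e+20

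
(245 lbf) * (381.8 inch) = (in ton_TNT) 2.526e-06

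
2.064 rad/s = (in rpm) 19.71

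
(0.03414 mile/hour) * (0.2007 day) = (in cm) 2.646e+04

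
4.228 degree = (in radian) 0.07379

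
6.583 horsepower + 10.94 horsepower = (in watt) 1.307e+04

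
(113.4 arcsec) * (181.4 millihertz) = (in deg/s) 0.005714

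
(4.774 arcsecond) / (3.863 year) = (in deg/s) 1.089e-11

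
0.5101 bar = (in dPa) 5.101e+05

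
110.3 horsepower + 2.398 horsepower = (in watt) 8.404e+04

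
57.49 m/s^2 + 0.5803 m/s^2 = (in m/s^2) 58.07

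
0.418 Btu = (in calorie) 105.4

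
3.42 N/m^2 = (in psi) 0.000496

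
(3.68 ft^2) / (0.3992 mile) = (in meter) 0.0005322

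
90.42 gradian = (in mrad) 1420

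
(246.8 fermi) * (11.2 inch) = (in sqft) 7.557e-13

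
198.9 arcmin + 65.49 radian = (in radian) 65.55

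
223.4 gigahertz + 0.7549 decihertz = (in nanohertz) 2.234e+20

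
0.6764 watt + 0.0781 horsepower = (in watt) 58.92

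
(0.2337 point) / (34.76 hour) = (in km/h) 2.372e-09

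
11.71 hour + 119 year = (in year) 119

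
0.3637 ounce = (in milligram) 1.031e+04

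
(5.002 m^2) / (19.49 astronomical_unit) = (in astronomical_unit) 1.147e-23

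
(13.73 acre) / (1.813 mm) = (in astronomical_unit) 0.0002049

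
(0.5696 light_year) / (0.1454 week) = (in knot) 1.191e+11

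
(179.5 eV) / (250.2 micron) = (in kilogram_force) 1.172e-14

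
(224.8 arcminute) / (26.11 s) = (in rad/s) 0.002504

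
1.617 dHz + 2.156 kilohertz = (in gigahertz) 2.156e-06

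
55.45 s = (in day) 0.0006418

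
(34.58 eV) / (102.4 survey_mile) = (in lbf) 7.558e-24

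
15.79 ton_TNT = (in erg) 6.607e+17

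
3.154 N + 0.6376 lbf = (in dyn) 5.99e+05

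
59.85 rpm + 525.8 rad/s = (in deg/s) 3.049e+04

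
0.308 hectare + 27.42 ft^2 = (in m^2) 3083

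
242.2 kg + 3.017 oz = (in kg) 242.3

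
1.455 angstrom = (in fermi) 1.455e+05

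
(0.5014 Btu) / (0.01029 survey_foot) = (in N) 1.687e+05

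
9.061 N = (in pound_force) 2.037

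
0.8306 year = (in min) 4.366e+05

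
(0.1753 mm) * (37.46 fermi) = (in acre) 1.623e-21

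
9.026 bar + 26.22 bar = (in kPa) 3525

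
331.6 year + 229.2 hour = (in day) 1.21e+05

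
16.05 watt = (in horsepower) 0.02152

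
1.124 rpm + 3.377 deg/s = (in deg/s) 10.12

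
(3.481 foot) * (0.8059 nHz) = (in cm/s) 8.551e-08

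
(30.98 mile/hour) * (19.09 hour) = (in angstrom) 9.518e+15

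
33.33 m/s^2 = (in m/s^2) 33.33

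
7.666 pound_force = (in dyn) 3.41e+06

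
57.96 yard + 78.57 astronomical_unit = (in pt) 3.332e+16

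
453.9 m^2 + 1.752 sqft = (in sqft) 4887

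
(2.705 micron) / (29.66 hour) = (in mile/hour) 5.667e-11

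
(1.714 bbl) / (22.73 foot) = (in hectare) 3.933e-06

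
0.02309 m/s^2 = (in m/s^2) 0.02309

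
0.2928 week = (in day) 2.05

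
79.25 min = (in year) 0.0001508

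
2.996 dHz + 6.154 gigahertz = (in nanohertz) 6.154e+18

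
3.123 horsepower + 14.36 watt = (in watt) 2343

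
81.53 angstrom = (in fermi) 8.153e+06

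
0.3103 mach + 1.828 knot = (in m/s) 106.6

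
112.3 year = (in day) 4.099e+04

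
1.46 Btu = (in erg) 1.54e+10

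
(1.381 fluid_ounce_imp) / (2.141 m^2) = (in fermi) 1.833e+10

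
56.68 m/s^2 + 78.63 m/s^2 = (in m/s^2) 135.3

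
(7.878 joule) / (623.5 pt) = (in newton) 35.82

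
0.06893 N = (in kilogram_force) 0.007029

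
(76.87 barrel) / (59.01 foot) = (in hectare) 6.795e-05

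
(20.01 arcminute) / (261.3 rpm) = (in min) 3.545e-06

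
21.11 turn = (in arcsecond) 2.736e+07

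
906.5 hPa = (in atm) 0.8946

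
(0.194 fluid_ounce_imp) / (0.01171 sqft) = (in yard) 0.005541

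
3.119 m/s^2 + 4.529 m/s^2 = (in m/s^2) 7.648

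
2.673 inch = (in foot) 0.2228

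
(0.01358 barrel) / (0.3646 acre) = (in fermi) 1.463e+09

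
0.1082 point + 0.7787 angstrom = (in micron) 38.17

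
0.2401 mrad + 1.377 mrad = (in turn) 0.0002574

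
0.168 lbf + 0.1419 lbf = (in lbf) 0.3099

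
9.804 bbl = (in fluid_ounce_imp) 5.486e+04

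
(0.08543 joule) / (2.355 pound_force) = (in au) 5.451e-14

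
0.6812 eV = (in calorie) 2.609e-20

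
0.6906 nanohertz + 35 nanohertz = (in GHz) 3.569e-17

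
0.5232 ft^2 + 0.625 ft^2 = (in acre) 2.636e-05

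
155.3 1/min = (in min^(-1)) 155.3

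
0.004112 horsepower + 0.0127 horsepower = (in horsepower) 0.01681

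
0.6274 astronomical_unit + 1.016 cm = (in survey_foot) 3.079e+11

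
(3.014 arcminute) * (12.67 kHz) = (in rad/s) 11.11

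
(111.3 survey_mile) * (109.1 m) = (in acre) 4829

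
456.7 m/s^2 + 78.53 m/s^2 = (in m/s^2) 535.2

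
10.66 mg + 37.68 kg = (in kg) 37.68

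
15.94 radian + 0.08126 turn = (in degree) 942.5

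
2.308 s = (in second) 2.308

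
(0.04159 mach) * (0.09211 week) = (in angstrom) 7.889e+15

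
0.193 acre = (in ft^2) 8407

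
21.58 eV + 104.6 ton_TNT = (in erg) 4.376e+18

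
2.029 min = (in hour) 0.03382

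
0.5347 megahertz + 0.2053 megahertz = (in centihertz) 7.4e+07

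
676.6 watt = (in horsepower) 0.9073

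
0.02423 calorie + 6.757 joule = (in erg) 6.858e+07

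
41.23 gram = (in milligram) 4.123e+04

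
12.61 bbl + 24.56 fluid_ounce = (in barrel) 12.61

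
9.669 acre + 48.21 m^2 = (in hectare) 3.918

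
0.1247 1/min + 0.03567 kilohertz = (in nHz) 3.567e+10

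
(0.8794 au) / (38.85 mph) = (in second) 7.575e+09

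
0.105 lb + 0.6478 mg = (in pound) 0.105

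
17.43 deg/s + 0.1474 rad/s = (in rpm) 4.313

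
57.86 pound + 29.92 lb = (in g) 3.982e+04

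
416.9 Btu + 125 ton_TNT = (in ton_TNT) 125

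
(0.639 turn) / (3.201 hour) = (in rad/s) 0.0003484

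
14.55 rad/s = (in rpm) 138.9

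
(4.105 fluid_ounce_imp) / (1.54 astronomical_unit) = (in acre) 1.251e-19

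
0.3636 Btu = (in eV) 2.394e+21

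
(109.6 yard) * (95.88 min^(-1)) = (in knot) 311.3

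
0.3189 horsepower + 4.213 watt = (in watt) 242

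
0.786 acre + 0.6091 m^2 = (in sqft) 3.424e+04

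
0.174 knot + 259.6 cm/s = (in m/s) 2.686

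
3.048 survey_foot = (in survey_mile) 0.0005773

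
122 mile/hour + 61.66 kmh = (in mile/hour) 160.3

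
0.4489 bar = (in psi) 6.511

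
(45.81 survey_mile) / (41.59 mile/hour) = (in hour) 1.101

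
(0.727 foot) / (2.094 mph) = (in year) 7.506e-09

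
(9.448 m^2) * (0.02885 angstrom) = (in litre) 2.726e-08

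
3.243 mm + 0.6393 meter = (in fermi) 6.425e+14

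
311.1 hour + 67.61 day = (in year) 0.2207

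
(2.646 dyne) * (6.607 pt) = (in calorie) 1.474e-08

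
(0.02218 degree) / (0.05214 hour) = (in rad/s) 2.062e-06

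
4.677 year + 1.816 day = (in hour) 4.101e+04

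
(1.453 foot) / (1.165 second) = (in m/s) 0.3801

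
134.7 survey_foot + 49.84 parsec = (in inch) 6.055e+19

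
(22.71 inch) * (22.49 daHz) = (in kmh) 467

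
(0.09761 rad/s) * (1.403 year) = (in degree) 2.474e+08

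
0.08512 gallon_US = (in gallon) 0.08512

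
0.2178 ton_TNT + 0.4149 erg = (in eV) 5.688e+27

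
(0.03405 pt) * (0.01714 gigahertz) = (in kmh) 741.2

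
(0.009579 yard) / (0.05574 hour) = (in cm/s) 0.004365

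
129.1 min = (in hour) 2.152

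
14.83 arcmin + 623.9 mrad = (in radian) 0.6282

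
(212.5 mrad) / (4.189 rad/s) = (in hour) 1.409e-05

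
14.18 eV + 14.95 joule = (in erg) 1.495e+08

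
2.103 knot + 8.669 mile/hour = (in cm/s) 495.7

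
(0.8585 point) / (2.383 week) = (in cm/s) 2.101e-08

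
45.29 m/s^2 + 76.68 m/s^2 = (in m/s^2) 122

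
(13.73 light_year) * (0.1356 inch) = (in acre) 1.106e+11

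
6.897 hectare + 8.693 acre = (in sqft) 1.121e+06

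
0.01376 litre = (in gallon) 0.003635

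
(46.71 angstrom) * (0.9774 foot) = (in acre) 3.439e-13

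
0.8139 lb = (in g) 369.2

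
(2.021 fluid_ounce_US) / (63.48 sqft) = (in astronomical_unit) 6.774e-17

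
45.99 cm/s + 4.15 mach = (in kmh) 5089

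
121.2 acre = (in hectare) 49.05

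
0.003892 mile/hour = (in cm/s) 0.174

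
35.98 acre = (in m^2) 1.456e+05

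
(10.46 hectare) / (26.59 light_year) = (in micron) 4.158e-07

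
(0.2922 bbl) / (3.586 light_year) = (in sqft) 1.474e-17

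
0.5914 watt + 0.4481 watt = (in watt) 1.04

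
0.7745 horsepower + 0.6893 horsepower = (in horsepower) 1.464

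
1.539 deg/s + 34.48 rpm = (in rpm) 34.74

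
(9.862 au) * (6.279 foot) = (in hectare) 2.824e+08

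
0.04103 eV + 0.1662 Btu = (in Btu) 0.1662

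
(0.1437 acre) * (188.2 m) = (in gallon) 2.891e+07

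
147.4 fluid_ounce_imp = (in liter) 4.188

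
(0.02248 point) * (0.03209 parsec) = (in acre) 1.94e+06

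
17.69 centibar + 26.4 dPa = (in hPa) 176.9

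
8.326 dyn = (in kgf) 8.49e-06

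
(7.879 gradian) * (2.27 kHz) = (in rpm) 2683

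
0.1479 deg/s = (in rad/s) 0.002581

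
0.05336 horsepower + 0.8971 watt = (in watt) 40.69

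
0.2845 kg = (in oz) 10.04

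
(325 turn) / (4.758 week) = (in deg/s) 0.04066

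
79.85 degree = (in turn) 0.2218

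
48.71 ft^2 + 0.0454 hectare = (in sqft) 4936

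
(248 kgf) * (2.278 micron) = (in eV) 3.458e+16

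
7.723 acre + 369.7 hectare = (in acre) 921.3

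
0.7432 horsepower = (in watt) 554.2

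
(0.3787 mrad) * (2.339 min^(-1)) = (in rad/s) 1.476e-05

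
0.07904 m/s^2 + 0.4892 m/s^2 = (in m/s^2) 0.5682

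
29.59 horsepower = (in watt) 2.207e+04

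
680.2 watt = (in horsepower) 0.9122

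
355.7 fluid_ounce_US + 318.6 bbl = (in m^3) 50.66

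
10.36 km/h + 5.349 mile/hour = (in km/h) 18.97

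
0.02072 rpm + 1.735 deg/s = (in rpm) 0.3099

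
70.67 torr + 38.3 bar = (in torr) 2.88e+04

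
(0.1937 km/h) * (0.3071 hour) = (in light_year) 6.288e-15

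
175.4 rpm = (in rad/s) 18.37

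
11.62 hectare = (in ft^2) 1.251e+06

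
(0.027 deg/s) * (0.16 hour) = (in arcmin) 933.1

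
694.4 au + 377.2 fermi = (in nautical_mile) 5.609e+10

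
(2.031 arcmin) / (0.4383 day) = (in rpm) 1.49e-07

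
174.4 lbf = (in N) 775.8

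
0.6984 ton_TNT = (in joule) 2.922e+09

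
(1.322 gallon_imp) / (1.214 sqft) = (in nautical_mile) 2.877e-05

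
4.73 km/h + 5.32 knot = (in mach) 0.0119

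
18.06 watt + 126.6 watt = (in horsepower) 0.194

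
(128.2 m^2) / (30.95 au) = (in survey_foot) 9.084e-11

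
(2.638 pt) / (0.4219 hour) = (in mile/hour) 1.371e-06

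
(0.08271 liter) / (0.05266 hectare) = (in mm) 0.0001571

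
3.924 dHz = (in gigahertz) 3.924e-10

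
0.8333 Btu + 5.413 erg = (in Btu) 0.8333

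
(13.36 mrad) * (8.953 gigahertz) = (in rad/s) 1.196e+08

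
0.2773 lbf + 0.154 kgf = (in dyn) 2.744e+05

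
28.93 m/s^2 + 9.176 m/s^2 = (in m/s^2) 38.11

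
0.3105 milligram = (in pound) 6.845e-07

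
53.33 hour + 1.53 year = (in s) 4.844e+07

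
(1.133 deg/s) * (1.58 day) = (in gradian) 1.719e+05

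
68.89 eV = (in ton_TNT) 2.638e-27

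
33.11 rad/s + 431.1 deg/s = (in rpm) 388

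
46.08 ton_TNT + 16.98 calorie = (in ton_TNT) 46.08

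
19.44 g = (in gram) 19.44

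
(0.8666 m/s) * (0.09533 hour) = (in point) 8.43e+05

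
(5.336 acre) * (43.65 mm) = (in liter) 9.426e+05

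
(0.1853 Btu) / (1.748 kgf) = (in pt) 3.233e+04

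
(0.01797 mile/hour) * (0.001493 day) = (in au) 6.927e-12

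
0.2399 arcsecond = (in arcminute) 0.003998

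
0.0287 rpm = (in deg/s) 0.1722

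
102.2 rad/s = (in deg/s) 5856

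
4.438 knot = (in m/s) 2.283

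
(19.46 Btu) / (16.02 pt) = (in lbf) 8.167e+05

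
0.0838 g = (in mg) 83.8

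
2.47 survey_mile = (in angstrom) 3.975e+13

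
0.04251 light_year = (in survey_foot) 1.319e+15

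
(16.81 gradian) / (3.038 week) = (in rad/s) 1.437e-07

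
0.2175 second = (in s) 0.2175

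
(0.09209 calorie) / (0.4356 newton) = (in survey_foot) 2.902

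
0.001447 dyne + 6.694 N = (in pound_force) 1.505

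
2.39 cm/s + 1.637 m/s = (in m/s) 1.661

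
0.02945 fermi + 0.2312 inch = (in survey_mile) 3.649e-06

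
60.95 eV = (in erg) 9.765e-11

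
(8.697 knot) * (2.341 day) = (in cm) 9.049e+07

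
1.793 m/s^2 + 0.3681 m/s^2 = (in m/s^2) 2.161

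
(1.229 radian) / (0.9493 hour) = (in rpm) 0.003434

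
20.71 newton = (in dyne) 2.071e+06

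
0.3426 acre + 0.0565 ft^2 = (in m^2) 1386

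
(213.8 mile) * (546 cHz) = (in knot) 3.652e+06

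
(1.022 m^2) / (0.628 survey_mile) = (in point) 2.866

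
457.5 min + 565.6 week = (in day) 3960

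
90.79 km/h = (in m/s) 25.22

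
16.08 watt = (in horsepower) 0.02156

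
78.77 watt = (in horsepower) 0.1056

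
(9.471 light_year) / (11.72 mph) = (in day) 1.979e+11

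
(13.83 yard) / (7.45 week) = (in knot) 5.456e-06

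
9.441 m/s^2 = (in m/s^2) 9.441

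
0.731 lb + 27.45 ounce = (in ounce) 39.15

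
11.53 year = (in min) 6.06e+06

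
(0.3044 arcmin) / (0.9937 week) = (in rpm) 1.407e-09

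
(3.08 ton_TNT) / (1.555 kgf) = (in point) 2.395e+12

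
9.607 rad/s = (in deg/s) 550.4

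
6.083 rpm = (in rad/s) 0.637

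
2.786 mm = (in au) 1.862e-14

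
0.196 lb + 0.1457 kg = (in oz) 8.275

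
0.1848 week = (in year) 0.003544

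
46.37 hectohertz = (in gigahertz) 4.637e-06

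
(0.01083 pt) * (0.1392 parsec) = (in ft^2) 1.766e+11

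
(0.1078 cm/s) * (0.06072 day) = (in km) 0.005655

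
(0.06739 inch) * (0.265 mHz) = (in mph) 1.015e-06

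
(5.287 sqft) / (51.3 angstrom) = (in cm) 9.575e+09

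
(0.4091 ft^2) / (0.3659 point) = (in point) 8.346e+05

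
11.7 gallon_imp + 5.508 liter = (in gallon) 15.51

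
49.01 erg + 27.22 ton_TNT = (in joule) 1.139e+11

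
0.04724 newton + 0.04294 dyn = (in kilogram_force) 0.004817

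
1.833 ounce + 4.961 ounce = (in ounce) 6.794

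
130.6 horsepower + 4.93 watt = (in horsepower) 130.6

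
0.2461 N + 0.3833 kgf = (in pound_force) 0.9004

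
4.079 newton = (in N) 4.079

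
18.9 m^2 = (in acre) 0.00467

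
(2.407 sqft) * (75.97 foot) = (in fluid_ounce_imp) 1.822e+05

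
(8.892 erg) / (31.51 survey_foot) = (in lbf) 2.081e-08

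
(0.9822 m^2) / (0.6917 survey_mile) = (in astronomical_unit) 5.898e-15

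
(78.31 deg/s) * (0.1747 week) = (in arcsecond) 2.979e+10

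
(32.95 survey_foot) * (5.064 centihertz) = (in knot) 0.9886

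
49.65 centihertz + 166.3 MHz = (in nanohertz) 1.663e+17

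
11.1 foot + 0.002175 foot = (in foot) 11.1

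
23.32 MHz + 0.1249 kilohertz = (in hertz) 2.332e+07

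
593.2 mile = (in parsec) 3.094e-11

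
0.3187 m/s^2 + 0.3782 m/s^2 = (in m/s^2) 0.6969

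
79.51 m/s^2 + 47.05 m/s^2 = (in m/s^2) 126.6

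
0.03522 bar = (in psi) 0.5108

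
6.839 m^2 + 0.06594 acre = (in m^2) 273.7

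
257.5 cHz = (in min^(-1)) 154.5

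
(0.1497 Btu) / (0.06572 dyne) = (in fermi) 2.403e+23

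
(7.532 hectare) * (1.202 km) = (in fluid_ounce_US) 3.061e+12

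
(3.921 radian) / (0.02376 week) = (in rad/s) 0.0002729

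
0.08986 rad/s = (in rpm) 0.8581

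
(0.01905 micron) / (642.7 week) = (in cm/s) 4.901e-15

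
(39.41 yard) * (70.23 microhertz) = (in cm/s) 0.2531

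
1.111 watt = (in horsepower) 0.00149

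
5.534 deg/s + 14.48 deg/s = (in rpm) 3.336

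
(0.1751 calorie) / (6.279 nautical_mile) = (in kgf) 6.424e-06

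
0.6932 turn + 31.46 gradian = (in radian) 4.85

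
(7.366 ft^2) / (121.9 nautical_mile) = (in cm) 0.0003031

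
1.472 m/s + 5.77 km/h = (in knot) 5.977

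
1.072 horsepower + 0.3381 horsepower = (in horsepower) 1.41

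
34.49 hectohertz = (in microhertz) 3.449e+09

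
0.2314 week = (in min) 2333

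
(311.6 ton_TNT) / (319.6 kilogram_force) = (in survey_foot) 1.365e+09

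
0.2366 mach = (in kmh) 290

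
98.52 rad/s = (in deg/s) 5645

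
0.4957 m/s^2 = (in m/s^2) 0.4957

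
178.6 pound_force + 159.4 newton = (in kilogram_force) 97.27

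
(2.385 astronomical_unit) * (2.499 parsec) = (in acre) 6.798e+24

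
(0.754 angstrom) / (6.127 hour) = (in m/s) 3.418e-15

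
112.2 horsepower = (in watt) 8.367e+04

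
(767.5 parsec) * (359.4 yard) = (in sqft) 8.377e+22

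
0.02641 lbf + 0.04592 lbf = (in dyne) 3.217e+04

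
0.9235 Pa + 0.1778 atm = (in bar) 0.1802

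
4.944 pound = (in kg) 2.243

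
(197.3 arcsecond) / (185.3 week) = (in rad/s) 8.535e-12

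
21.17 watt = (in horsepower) 0.02839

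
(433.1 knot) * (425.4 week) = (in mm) 5.732e+13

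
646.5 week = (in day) 4526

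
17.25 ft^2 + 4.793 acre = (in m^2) 1.94e+04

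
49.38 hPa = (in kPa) 4.938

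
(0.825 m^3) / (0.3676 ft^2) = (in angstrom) 2.416e+11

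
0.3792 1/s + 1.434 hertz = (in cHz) 181.3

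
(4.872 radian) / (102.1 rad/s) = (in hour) 1.325e-05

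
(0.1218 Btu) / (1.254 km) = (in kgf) 0.01045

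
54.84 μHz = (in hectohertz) 5.484e-07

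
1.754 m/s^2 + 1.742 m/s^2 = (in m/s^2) 3.496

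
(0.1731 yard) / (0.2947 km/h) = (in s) 1.934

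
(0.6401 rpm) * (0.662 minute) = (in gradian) 169.5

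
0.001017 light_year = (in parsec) 0.0003118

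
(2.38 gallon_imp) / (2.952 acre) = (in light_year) 9.573e-23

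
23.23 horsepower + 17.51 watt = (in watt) 1.734e+04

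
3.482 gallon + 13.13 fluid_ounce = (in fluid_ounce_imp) 477.6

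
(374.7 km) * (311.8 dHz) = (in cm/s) 1.168e+09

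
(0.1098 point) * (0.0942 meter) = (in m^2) 3.649e-06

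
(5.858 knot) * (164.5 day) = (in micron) 4.283e+13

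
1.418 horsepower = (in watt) 1057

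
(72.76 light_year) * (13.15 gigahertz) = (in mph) 2.025e+28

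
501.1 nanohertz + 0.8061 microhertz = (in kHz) 1.307e-09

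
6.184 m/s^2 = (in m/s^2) 6.184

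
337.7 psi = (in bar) 23.28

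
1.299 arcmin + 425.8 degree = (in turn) 1.183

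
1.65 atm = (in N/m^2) 1.672e+05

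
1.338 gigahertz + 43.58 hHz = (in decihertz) 1.338e+10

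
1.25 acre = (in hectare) 0.5059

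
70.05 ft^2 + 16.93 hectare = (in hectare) 16.93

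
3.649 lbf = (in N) 16.23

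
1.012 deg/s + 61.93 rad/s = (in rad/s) 61.95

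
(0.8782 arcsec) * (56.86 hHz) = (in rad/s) 0.02421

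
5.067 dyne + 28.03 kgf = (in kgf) 28.03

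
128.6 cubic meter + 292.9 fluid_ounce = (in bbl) 808.9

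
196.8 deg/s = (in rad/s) 3.435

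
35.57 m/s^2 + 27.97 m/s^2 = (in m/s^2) 63.54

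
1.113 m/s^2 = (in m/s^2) 1.113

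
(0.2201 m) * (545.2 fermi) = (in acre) 2.965e-17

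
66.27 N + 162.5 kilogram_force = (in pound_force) 373.1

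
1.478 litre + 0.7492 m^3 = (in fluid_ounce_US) 2.538e+04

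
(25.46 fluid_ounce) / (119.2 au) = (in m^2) 4.222e-17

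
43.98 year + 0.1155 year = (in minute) 2.318e+07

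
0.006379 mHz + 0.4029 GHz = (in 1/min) 2.417e+10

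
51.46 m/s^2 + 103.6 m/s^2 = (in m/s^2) 155.1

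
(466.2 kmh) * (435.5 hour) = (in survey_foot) 6.661e+08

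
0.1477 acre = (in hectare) 0.05977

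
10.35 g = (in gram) 10.35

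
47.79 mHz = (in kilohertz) 4.779e-05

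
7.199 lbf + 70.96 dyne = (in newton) 32.02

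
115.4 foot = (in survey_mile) 0.02186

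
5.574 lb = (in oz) 89.18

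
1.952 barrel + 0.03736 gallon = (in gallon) 82.02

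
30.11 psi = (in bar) 2.076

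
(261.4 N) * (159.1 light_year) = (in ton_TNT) 9.404e+10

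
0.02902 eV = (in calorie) 1.111e-21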